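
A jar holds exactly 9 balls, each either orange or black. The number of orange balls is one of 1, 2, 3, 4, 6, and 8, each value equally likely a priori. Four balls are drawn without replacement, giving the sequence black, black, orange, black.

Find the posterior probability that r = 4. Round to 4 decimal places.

Under each hypothesis, the probability of the observed sequence is: P(data | r = 1) = (8/9)(7/8)(1/7)(6/6) = 1/9; P(data | r = 2) = (7/9)(6/8)(2/7)(5/6) = 5/36; P(data | r = 3) = (6/9)(5/8)(3/7)(4/6) = 5/42; P(data | r = 4) = (5/9)(4/8)(4/7)(3/6) = 5/63; P(data | r = 6) = (3/9)(2/8)(6/7)(1/6) = 1/84; P(data | r = 8) = (1/9)(0/8) = 0.
Multiplying each by its prior: 1/6 · 1/9 = 1/54, 1/6 · 5/36 = 5/216, 1/6 · 5/42 = 5/252, 1/6 · 5/63 = 5/378, 1/6 · 1/84 = 1/504, 1/6 · 0 = 0; with total 29/378.
By Bayes' rule, P(r = 4 | data) = (5/378) / (29/378) = 5/29.

0.1724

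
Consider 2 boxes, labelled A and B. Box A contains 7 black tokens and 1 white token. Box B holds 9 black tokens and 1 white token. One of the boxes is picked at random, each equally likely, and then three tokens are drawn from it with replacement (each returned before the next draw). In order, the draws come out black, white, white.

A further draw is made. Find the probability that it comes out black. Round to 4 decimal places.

0.8849

The likelihood of the observed sequence under each hypothesis: P(data | box A) = (7/8)(1/8)(1/8) = 0.013672; P(data | box B) = (9/10)(1/10)(1/10) = 0.009.
Weighting by the prior gives 1/2 · 0.013672 = 0.0068359, 1/2 · 0.009 = 0.0045; these sum to 0.011336.
The posterior is then P(box A | data) = 0.60303, P(box B | data) = 0.39697.
Averaging over the posterior, P(black next | data) = (7/8)(0.60303) + (9/10)(0.39697) = 0.88492.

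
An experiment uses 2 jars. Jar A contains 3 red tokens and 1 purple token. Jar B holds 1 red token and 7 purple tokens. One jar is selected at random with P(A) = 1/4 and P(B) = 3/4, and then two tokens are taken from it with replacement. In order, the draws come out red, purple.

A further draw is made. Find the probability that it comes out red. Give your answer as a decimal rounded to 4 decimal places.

Compute the likelihood of the observed sequence for each case: P(data | jar A) = (3/4)(1/4) = 3/16; P(data | jar B) = (1/8)(7/8) = 7/64.
Weighting by the prior gives 1/4 · 3/16 = 3/64, 3/4 · 7/64 = 21/256; with total 33/256.
Dividing through by the total gives posterior P(jar A | data) = 4/11, P(jar B | data) = 7/11.
The predictive probability is P(red next | data) = (3/4)(4/11) + (1/8)(7/11) = 31/88.

0.3523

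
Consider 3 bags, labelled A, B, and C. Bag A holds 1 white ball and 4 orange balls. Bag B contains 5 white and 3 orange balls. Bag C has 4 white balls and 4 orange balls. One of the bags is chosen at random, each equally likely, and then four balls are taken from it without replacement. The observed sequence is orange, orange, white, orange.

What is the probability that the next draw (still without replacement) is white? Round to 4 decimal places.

0.2208

Under each hypothesis, the probability of the observed sequence is: P(data | bag A) = (4/5)(3/4)(1/3)(2/2) = 1/5; P(data | bag B) = (3/8)(2/7)(5/6)(1/5) = 1/56; P(data | bag C) = (4/8)(3/7)(4/6)(2/5) = 2/35.
Multiplying each by its prior: 1/3 · 1/5 = 1/15, 1/3 · 1/56 = 1/168, 1/3 · 2/35 = 2/105; with total 11/120.
Normalising, the posterior is P(bag A | data) = 8/11, P(bag B | data) = 5/77, P(bag C | data) = 16/77.
So P(white next | data) = Σ P(white next | H) P(H | data) = (0)(8/11) + (1)(5/77) + (3/4)(16/77) = 17/77.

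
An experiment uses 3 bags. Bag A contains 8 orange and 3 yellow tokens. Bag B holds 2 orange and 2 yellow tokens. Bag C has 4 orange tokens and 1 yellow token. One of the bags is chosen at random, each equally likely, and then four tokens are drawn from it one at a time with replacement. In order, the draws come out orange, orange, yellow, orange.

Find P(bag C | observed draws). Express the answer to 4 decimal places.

0.3795

Under each hypothesis, the probability of the observed sequence is: P(data | bag A) = (8/11)(8/11)(3/11)(8/11) = 0.10491; P(data | bag B) = (2/4)(2/4)(2/4)(2/4) = 0.0625; P(data | bag C) = (4/5)(4/5)(1/5)(4/5) = 0.1024.
Multiplying each by its prior: 1/3 · 0.10491 = 0.03497, 1/3 · 0.0625 = 0.020833, 1/3 · 0.1024 = 0.034133; summing to 0.089937.
Therefore the posterior P(bag C | data) = (0.034133) / (0.089937) = 0.37953.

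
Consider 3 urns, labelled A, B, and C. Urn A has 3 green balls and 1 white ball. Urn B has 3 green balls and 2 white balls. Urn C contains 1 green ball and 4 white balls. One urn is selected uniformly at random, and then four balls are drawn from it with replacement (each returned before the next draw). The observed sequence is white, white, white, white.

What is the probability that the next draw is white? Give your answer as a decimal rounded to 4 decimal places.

0.7718

Compute the likelihood of the observed sequence for each case: P(data | urn A) = (1/4)(1/4)(1/4)(1/4) = 0.0039062; P(data | urn B) = (2/5)(2/5)(2/5)(2/5) = 0.0256; P(data | urn C) = (4/5)(4/5)(4/5)(4/5) = 0.4096.
Multiplying each by its prior: 1/3 · 0.0039062 = 0.0013021, 1/3 · 0.0256 = 0.0085333, 1/3 · 0.4096 = 0.13653; with total 0.14637.
The posterior is then P(urn A | data) = 0.0088959, P(urn B | data) = 0.0583, P(urn C | data) = 0.9328.
Averaging over the posterior, P(white next | data) = (1/4)(0.0088959) + (2/5)(0.0583) + (4/5)(0.9328) = 0.77179.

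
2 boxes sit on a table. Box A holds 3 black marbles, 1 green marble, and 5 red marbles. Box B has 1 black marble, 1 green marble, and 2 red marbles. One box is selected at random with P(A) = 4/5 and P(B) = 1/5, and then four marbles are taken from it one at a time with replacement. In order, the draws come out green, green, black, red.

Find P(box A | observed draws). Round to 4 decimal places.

Compute the likelihood of the observed sequence for each case: P(data | box A) = (1/9)(1/9)(3/9)(5/9) = 0.0022862; P(data | box B) = (1/4)(1/4)(1/4)(2/4) = 0.0078125.
Weighting by the prior gives 4/5 · 0.0022862 = 0.001829, 1/5 · 0.0078125 = 0.0015625; summing to 0.0033915.
So P(box A | data) = (0.001829) / (0.0033915) = 0.53929.

0.5393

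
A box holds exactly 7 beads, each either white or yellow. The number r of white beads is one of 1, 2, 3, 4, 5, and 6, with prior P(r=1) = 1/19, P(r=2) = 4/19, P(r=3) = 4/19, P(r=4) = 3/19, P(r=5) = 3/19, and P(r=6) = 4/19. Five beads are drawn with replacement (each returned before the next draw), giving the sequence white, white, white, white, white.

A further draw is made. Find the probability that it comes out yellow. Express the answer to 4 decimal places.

Compute the likelihood of the observed sequence for each case: P(data | r = 1) = (1/7)(1/7)(1/7)(1/7)(1/7) = 5.9499e-05; P(data | r = 2) = (2/7)(2/7)(2/7)(2/7)(2/7) = 0.001904; P(data | r = 3) = (3/7)(3/7)(3/7)(3/7)(3/7) = 0.014458; P(data | r = 4) = (4/7)(4/7)(4/7)(4/7)(4/7) = 0.060927; P(data | r = 5) = (5/7)(5/7)(5/7)(5/7)(5/7) = 0.18593; P(data | r = 6) = (6/7)(6/7)(6/7)(6/7)(6/7) = 0.46266.
Weighting by the prior gives 1/19 · 5.9499e-05 = 3.1315e-06, 4/19 · 0.001904 = 0.00040084, 4/19 · 0.014458 = 0.0030438, 3/19 · 0.060927 = 0.0096201, 3/19 · 0.18593 = 0.029358, 4/19 · 0.46266 = 0.097403; with total 0.13983.
The posterior is then P(r = 1 | data) = 2.2395e-05, P(r = 2 | data) = 0.0028666, P(r = 3 | data) = 0.021768, P(r = 4 | data) = 0.068799, P(r = 5 | data) = 0.20996, P(r = 6 | data) = 0.69659.
The predictive probability is P(yellow next | data) = (6/7)(2.2395e-05) + (5/7)(0.0028666) + (4/7)(0.021768) + (3/7)(0.068799) + (2/7)(0.20996) + (1/7)(0.69659) = 0.20349.

0.2035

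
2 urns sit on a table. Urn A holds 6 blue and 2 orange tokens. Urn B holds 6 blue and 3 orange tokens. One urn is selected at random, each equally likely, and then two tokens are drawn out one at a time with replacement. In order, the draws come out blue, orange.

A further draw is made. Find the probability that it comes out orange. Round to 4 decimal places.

0.2952

For each hypothesis, P(data | H) works out to: P(data | urn A) = (6/8)(2/8) = 3/16; P(data | urn B) = (6/9)(3/9) = 2/9.
Multiplying each by its prior: 1/2 · 3/16 = 3/32, 1/2 · 2/9 = 1/9; these sum to 59/288.
Dividing through by the total gives posterior P(urn A | data) = 27/59, P(urn B | data) = 32/59.
Averaging over the posterior, P(orange next | data) = (1/4)(27/59) + (1/3)(32/59) = 209/708.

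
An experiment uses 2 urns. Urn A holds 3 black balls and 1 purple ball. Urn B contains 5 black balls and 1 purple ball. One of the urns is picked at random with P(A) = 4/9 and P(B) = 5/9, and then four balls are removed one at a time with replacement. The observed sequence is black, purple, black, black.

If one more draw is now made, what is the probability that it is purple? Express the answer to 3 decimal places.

Under each hypothesis, the probability of the observed sequence is: P(data | urn A) = (3/4)(1/4)(3/4)(3/4) = 0.10547; P(data | urn B) = (5/6)(1/6)(5/6)(5/6) = 0.096451.
Multiplying each by its prior: 4/9 · 0.10547 = 0.046875, 5/9 · 0.096451 = 0.053584; with total 0.10046.
Normalising, the posterior is P(urn A | data) = 0.46661, P(urn B | data) = 0.53339.
Averaging over the posterior, P(purple next | data) = (1/4)(0.46661) + (1/6)(0.53339) = 0.20555.

0.206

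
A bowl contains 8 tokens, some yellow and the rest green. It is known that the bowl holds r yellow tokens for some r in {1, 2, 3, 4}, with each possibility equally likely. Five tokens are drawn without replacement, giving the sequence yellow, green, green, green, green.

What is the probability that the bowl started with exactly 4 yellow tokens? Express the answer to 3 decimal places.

For each hypothesis, P(data | H) works out to: P(data | r = 1) = (1/8)(7/7)(6/6)(5/5)(4/4) = 1/8; P(data | r = 2) = (2/8)(6/7)(5/6)(4/5)(3/4) = 3/28; P(data | r = 3) = (3/8)(5/7)(4/6)(3/5)(2/4) = 3/56; P(data | r = 4) = (4/8)(4/7)(3/6)(2/5)(1/4) = 1/70.
Weighting by the prior gives 1/4 · 1/8 = 1/32, 1/4 · 3/28 = 3/112, 1/4 · 3/56 = 3/224, 1/4 · 1/70 = 1/280; these sum to 3/40.
Hence P(r = 4 | data) = (1/280) / (3/40) = 1/21.

0.048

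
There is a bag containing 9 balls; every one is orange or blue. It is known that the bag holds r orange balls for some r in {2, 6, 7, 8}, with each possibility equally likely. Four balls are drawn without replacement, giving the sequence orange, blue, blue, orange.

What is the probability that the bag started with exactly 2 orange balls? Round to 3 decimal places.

For each hypothesis, P(data | H) works out to: P(data | r = 2) = (2/9)(7/8)(6/7)(1/6) = 0.027778; P(data | r = 6) = (6/9)(3/8)(2/7)(5/6) = 0.059524; P(data | r = 7) = (7/9)(2/8)(1/7)(6/6) = 0.027778; P(data | r = 8) = (8/9)(1/8)(0/7) = 0.
The prior-weighted likelihoods are 1/4 · 0.027778 = 0.0069444, 1/4 · 0.059524 = 0.014881, 1/4 · 0.027778 = 0.0069444, 1/4 · 0 = 0; with total 0.02877.
By Bayes' rule, P(r = 2 | data) = (0.0069444) / (0.02877) = 0.24138.

0.241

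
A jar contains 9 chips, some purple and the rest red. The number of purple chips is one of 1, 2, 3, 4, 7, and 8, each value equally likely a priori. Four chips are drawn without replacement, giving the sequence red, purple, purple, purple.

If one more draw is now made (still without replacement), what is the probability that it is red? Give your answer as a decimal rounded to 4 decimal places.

For each hypothesis, P(data | H) works out to: P(data | r = 1) = (8/9)(1/8)(0/7) = 0; P(data | r = 2) = (7/9)(2/8)(1/7)(0/6) = 0; P(data | r = 3) = (6/9)(3/8)(2/7)(1/6) = 1/84; P(data | r = 4) = (5/9)(4/8)(3/7)(2/6) = 5/126; P(data | r = 7) = (2/9)(7/8)(6/7)(5/6) = 5/36; P(data | r = 8) = (1/9)(8/8)(7/7)(6/6) = 1/9.
The prior-weighted likelihoods are 1/6 · 0 = 0, 1/6 · 0 = 0, 1/6 · 1/84 = 1/504, 1/6 · 5/126 = 5/756, 1/6 · 5/36 = 5/216, 1/6 · 1/9 = 1/54; these sum to 19/378.
Normalising, the posterior is P(r = 1 | data) = 0, P(r = 2 | data) = 0, P(r = 3 | data) = 3/76, P(r = 4 | data) = 5/38, P(r = 7 | data) = 35/76, P(r = 8 | data) = 7/19.
Averaging over the posterior, P(red next | data) = (1)(3/76) + (4/5)(5/38) + (1/5)(35/76) + (0)(7/19) = 9/38.

0.2368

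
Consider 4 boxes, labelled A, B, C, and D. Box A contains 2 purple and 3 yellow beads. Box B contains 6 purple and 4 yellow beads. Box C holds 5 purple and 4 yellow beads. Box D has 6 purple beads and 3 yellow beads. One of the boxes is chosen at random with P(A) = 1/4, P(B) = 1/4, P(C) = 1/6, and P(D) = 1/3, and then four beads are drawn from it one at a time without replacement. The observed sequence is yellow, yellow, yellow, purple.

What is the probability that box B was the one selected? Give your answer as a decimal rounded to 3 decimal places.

0.167

Under each hypothesis, the probability of the observed sequence is: P(data | box A) = (3/5)(2/4)(1/3)(2/2) = 0.1; P(data | box B) = (4/10)(3/9)(2/8)(6/7) = 0.028571; P(data | box C) = (4/9)(3/8)(2/7)(5/6) = 0.039683; P(data | box D) = (3/9)(2/8)(1/7)(6/6) = 0.011905.
Weighting by the prior gives 1/4 · 0.1 = 0.025, 1/4 · 0.028571 = 0.0071429, 1/6 · 0.039683 = 0.0066138, 1/3 · 0.011905 = 0.0039683; with total 0.042725.
By Bayes' rule, P(box B | data) = (0.0071429) / (0.042725) = 0.16718.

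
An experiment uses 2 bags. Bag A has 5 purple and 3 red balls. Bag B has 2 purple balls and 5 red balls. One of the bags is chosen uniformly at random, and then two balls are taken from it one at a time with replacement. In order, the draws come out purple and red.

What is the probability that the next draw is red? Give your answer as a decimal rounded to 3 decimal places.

Under each hypothesis, the probability of the observed sequence is: P(data | bag A) = (5/8)(3/8) = 0.23438; P(data | bag B) = (2/7)(5/7) = 0.20408.
Multiplying each by its prior: 1/2 · 0.23438 = 0.11719, 1/2 · 0.20408 = 0.10204; these sum to 0.21923.
Dividing through by the total gives posterior P(bag A | data) = 0.53455, P(bag B | data) = 0.46545.
The predictive probability is P(red next | data) = (3/8)(0.53455) + (5/7)(0.46545) = 0.53292.

0.533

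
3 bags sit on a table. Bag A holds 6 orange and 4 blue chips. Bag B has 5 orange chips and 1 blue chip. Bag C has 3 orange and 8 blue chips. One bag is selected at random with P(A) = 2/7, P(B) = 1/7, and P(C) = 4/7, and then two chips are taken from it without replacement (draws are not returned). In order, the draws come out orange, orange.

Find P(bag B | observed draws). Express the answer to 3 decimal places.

0.430

Under each hypothesis, the probability of the observed sequence is: P(data | bag A) = (6/10)(5/9) = 0.33333; P(data | bag B) = (5/6)(4/5) = 0.66667; P(data | bag C) = (3/11)(2/10) = 0.054545.
The prior-weighted likelihoods are 2/7 · 0.33333 = 0.095238, 1/7 · 0.66667 = 0.095238, 4/7 · 0.054545 = 0.031169; these sum to 0.22165.
Hence P(bag B | data) = (0.095238) / (0.22165) = 0.42969.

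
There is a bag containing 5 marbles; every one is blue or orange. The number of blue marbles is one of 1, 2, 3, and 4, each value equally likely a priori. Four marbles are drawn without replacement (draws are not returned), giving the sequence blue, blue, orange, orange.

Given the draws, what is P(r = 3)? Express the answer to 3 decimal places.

The likelihood of the observed sequence under each hypothesis: P(data | r = 1) = (1/5)(0/4) = 0; P(data | r = 2) = (2/5)(1/4)(3/3)(2/2) = 1/10; P(data | r = 3) = (3/5)(2/4)(2/3)(1/2) = 1/10; P(data | r = 4) = (4/5)(3/4)(1/3)(0/2) = 0.
Weighting by the prior gives 1/4 · 0 = 0, 1/4 · 1/10 = 1/40, 1/4 · 1/10 = 1/40, 1/4 · 0 = 0; summing to 1/20.
So P(r = 3 | data) = (1/40) / (1/20) = 1/2.

0.500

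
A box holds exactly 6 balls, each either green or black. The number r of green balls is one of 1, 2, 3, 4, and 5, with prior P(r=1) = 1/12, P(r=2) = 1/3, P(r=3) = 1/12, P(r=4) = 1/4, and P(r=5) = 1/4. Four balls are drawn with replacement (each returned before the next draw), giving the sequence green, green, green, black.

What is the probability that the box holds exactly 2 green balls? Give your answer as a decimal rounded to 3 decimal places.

0.132

Compute the likelihood of the observed sequence for each case: P(data | r = 1) = (1/6)(1/6)(1/6)(5/6) = 0.003858; P(data | r = 2) = (2/6)(2/6)(2/6)(4/6) = 0.024691; P(data | r = 3) = (3/6)(3/6)(3/6)(3/6) = 0.0625; P(data | r = 4) = (4/6)(4/6)(4/6)(2/6) = 0.098765; P(data | r = 5) = (5/6)(5/6)(5/6)(1/6) = 0.096451.
Multiplying each by its prior: 1/12 · 0.003858 = 0.0003215, 1/3 · 0.024691 = 0.0082305, 1/12 · 0.0625 = 0.0052083, 1/4 · 0.098765 = 0.024691, 1/4 · 0.096451 = 0.024113; these sum to 0.062564.
So P(r = 2 | data) = (0.0082305) / (0.062564) = 0.13155.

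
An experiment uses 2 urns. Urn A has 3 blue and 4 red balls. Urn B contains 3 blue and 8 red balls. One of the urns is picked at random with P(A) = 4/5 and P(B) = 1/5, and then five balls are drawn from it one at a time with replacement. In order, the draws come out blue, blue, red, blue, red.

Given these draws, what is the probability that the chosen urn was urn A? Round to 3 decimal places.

0.906

For each hypothesis, P(data | H) works out to: P(data | urn A) = (3/7)(3/7)(4/7)(3/7)(4/7) = 0.025704; P(data | urn B) = (3/11)(3/11)(8/11)(3/11)(8/11) = 0.01073.
The prior-weighted likelihoods are 4/5 · 0.025704 = 0.020563, 1/5 · 0.01073 = 0.0021459; with total 0.022709.
Hence P(urn A | data) = (0.020563) / (0.022709) = 0.9055.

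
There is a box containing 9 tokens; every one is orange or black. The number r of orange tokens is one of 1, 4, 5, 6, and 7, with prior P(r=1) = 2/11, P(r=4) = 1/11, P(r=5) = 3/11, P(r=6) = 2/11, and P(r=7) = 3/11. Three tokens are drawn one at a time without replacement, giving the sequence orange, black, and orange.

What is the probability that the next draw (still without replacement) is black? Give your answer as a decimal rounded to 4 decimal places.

Under each hypothesis, the probability of the observed sequence is: P(data | r = 1) = (1/9)(8/8)(0/7) = 0; P(data | r = 4) = (4/9)(5/8)(3/7) = 5/42; P(data | r = 5) = (5/9)(4/8)(4/7) = 10/63; P(data | r = 6) = (6/9)(3/8)(5/7) = 5/28; P(data | r = 7) = (7/9)(2/8)(6/7) = 1/6.
The prior-weighted likelihoods are 2/11 · 0 = 0, 1/11 · 5/42 = 5/462, 3/11 · 10/63 = 10/231, 2/11 · 5/28 = 5/154, 3/11 · 1/6 = 1/22; with total 61/462.
Dividing through by the total gives posterior P(r = 1 | data) = 0, P(r = 4 | data) = 5/61, P(r = 5 | data) = 20/61, P(r = 6 | data) = 15/61, P(r = 7 | data) = 21/61.
Averaging over the posterior, P(black next | data) = (2/3)(5/61) + (1/2)(20/61) + (1/3)(15/61) + (1/6)(21/61) = 131/366.

0.3579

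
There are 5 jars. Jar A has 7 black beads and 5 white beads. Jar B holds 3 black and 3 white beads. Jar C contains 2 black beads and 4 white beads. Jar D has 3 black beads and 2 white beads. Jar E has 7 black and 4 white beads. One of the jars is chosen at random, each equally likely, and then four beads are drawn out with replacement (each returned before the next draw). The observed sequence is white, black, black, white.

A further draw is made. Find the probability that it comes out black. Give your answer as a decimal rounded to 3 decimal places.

0.535

For each hypothesis, P(data | H) works out to: P(data | jar A) = (5/12)(7/12)(7/12)(5/12) = 0.059076; P(data | jar B) = (3/6)(3/6)(3/6)(3/6) = 0.0625; P(data | jar C) = (4/6)(2/6)(2/6)(4/6) = 0.049383; P(data | jar D) = (2/5)(3/5)(3/5)(2/5) = 0.0576; P(data | jar E) = (4/11)(7/11)(7/11)(4/11) = 0.053548.
Multiplying each by its prior: 1/5 · 0.059076 = 0.011815, 1/5 · 0.0625 = 0.0125, 1/5 · 0.049383 = 0.0098765, 1/5 · 0.0576 = 0.01152, 1/5 · 0.053548 = 0.01071; with total 0.056421.
Dividing through by the total gives posterior P(jar A | data) = 0.20941, P(jar B | data) = 0.22155, P(jar C | data) = 0.17505, P(jar D | data) = 0.20418, P(jar E | data) = 0.18982.
So P(black next | data) = Σ P(black next | H) P(H | data) = (7/12)(0.20941) + (1/2)(0.22155) + (1/3)(0.17505) + (3/5)(0.20418) + (7/11)(0.18982) = 0.53458.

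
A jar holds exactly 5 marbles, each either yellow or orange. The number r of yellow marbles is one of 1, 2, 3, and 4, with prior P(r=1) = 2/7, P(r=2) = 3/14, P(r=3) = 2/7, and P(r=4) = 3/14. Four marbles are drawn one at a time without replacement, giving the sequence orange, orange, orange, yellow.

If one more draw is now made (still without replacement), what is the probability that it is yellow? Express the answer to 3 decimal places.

Under each hypothesis, the probability of the observed sequence is: P(data | r = 1) = (4/5)(3/4)(2/3)(1/2) = 1/5; P(data | r = 2) = (3/5)(2/4)(1/3)(2/2) = 1/10; P(data | r = 3) = (2/5)(1/4)(0/3) = 0; P(data | r = 4) = (1/5)(0/4) = 0.
Multiplying each by its prior: 2/7 · 1/5 = 2/35, 3/14 · 1/10 = 3/140, 2/7 · 0 = 0, 3/14 · 0 = 0; with total 11/140.
Dividing through by the total gives posterior P(r = 1 | data) = 8/11, P(r = 2 | data) = 3/11, P(r = 3 | data) = 0, P(r = 4 | data) = 0.
So P(yellow next | data) = Σ P(yellow next | H) P(H | data) = (0)(8/11) + (1)(3/11) = 3/11.

0.273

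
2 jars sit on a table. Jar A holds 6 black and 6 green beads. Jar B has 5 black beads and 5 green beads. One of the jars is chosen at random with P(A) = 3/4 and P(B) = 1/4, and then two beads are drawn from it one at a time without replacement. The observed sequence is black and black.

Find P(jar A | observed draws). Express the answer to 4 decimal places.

0.7542

Under each hypothesis, the probability of the observed sequence is: P(data | jar A) = (6/12)(5/11) = 5/22; P(data | jar B) = (5/10)(4/9) = 2/9.
Multiplying each by its prior: 3/4 · 5/22 = 15/88, 1/4 · 2/9 = 1/18; with total 179/792.
Hence P(jar A | data) = (15/88) / (179/792) = 135/179.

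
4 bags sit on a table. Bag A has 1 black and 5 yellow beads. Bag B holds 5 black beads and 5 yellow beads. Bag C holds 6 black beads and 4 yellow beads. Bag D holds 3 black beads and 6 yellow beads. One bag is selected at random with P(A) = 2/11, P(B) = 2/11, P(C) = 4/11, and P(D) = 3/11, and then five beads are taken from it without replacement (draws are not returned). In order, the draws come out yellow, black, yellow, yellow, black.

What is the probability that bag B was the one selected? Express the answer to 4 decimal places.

0.2500

For each hypothesis, P(data | H) works out to: P(data | bag A) = (5/6)(1/5)(4/4)(3/3)(0/2) = 0; P(data | bag B) = (5/10)(5/9)(4/8)(3/7)(4/6) = 5/126; P(data | bag C) = (4/10)(6/9)(3/8)(2/7)(5/6) = 1/42; P(data | bag D) = (6/9)(3/8)(5/7)(4/6)(2/5) = 1/21.
Multiplying each by its prior: 2/11 · 0 = 0, 2/11 · 5/126 = 5/693, 4/11 · 1/42 = 2/231, 3/11 · 1/21 = 1/77; with total 20/693.
Therefore the posterior P(bag B | data) = (5/693) / (20/693) = 1/4.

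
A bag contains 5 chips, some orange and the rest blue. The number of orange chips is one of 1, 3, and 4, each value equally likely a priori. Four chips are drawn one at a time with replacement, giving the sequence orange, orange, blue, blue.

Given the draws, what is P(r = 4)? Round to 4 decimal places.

Compute the likelihood of the observed sequence for each case: P(data | r = 1) = (1/5)(1/5)(4/5)(4/5) = 0.0256; P(data | r = 3) = (3/5)(3/5)(2/5)(2/5) = 0.0576; P(data | r = 4) = (4/5)(4/5)(1/5)(1/5) = 0.0256.
Weighting by the prior gives 1/3 · 0.0256 = 0.0085333, 1/3 · 0.0576 = 0.0192, 1/3 · 0.0256 = 0.0085333; summing to 0.036267.
Therefore the posterior P(r = 4 | data) = (0.0085333) / (0.036267) = 0.23529.

0.2353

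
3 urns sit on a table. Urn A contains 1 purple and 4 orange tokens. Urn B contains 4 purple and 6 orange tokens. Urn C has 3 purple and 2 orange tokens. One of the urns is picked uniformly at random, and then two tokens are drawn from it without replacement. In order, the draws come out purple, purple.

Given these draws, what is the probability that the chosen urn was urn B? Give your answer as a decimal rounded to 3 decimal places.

Compute the likelihood of the observed sequence for each case: P(data | urn A) = (1/5)(0/4) = 0; P(data | urn B) = (4/10)(3/9) = 2/15; P(data | urn C) = (3/5)(2/4) = 3/10.
Weighting by the prior gives 1/3 · 0 = 0, 1/3 · 2/15 = 2/45, 1/3 · 3/10 = 1/10; summing to 13/90.
By Bayes' rule, P(urn B | data) = (2/45) / (13/90) = 4/13.

0.308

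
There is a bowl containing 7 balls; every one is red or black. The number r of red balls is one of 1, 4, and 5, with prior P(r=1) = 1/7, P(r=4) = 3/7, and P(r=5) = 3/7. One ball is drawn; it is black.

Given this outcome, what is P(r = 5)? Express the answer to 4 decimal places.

0.2857

The likelihood of this draw under each hypothesis: P(data | r = 1) = (6/7) = 6/7; P(data | r = 4) = (3/7) = 3/7; P(data | r = 5) = (2/7) = 2/7.
Multiplying each by its prior: 1/7 · 6/7 = 6/49, 3/7 · 3/7 = 9/49, 3/7 · 2/7 = 6/49; these sum to 3/7.
By Bayes' rule, P(r = 5 | data) = (6/49) / (3/7) = 2/7.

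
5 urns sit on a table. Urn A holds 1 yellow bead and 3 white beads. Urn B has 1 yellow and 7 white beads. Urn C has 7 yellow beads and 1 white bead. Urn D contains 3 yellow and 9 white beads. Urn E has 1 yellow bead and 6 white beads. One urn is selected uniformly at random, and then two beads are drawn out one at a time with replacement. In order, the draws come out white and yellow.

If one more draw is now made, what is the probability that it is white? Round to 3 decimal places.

0.692

Under each hypothesis, the probability of the observed sequence is: P(data | urn A) = (3/4)(1/4) = 0.1875; P(data | urn B) = (7/8)(1/8) = 0.10938; P(data | urn C) = (1/8)(7/8) = 0.10938; P(data | urn D) = (9/12)(3/12) = 0.1875; P(data | urn E) = (6/7)(1/7) = 0.12245.
The prior-weighted likelihoods are 1/5 · 0.1875 = 0.0375, 1/5 · 0.10938 = 0.021875, 1/5 · 0.10938 = 0.021875, 1/5 · 0.1875 = 0.0375, 1/5 · 0.12245 = 0.02449; summing to 0.14324.
The posterior is then P(urn A | data) = 0.2618, P(urn B | data) = 0.15272, P(urn C | data) = 0.15272, P(urn D | data) = 0.2618, P(urn E | data) = 0.17097.
The predictive probability is P(white next | data) = (3/4)(0.2618) + (7/8)(0.15272) + (1/8)(0.15272) + (3/4)(0.2618) + (6/7)(0.17097) = 0.69196.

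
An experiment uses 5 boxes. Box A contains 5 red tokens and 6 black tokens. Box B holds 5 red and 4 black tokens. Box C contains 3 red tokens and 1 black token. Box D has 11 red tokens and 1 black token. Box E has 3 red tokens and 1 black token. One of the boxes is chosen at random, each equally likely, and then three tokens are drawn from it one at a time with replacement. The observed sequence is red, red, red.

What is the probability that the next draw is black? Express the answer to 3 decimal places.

Under each hypothesis, the probability of the observed sequence is: P(data | box A) = (5/11)(5/11)(5/11) = 0.093914; P(data | box B) = (5/9)(5/9)(5/9) = 0.17147; P(data | box C) = (3/4)(3/4)(3/4) = 0.42188; P(data | box D) = (11/12)(11/12)(11/12) = 0.77025; P(data | box E) = (3/4)(3/4)(3/4) = 0.42188.
Multiplying each by its prior: 1/5 · 0.093914 = 0.018783, 1/5 · 0.17147 = 0.034294, 1/5 · 0.42188 = 0.084375, 1/5 · 0.77025 = 0.15405, 1/5 · 0.42188 = 0.084375; summing to 0.37588.
Normalising, the posterior is P(box A | data) = 0.049971, P(box B | data) = 0.091236, P(box C | data) = 0.22447, P(box D | data) = 0.40984, P(box E | data) = 0.22447.
The predictive probability is P(black next | data) = (6/11)(0.049971) + (4/9)(0.091236) + (1/4)(0.22447) + (1/12)(0.40984) + (1/4)(0.22447) = 0.2142.

0.214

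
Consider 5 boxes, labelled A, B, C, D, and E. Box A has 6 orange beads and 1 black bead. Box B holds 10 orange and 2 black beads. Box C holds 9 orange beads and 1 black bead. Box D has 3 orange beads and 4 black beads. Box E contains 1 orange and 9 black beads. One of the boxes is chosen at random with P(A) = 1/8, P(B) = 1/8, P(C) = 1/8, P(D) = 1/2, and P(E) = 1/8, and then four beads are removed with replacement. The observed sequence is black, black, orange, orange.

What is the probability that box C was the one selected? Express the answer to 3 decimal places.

Under each hypothesis, the probability of the observed sequence is: P(data | box A) = (1/7)(1/7)(6/7)(6/7) = 0.014994; P(data | box B) = (2/12)(2/12)(10/12)(10/12) = 0.01929; P(data | box C) = (1/10)(1/10)(9/10)(9/10) = 0.0081; P(data | box D) = (4/7)(4/7)(3/7)(3/7) = 0.059975; P(data | box E) = (9/10)(9/10)(1/10)(1/10) = 0.0081.
Weighting by the prior gives 1/8 · 0.014994 = 0.0018742, 1/8 · 0.01929 = 0.0024113, 1/8 · 0.0081 = 0.0010125, 1/2 · 0.059975 = 0.029988, 1/8 · 0.0081 = 0.0010125; with total 0.036298.
By Bayes' rule, P(box C | data) = (0.0010125) / (0.036298) = 0.027894.

0.028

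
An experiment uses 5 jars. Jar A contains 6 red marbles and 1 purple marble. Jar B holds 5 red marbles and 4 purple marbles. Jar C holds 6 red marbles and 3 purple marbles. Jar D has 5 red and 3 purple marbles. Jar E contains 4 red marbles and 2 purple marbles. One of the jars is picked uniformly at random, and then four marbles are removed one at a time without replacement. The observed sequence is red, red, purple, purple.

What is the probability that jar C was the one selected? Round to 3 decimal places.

For each hypothesis, P(data | H) works out to: P(data | jar A) = (6/7)(5/6)(1/5)(0/4) = 0; P(data | jar B) = (5/9)(4/8)(4/7)(3/6) = 0.079365; P(data | jar C) = (6/9)(5/8)(3/7)(2/6) = 0.059524; P(data | jar D) = (5/8)(4/7)(3/6)(2/5) = 0.071429; P(data | jar E) = (4/6)(3/5)(2/4)(1/3) = 0.066667.
Weighting by the prior gives 1/5 · 0 = 0, 1/5 · 0.079365 = 0.015873, 1/5 · 0.059524 = 0.011905, 1/5 · 0.071429 = 0.014286, 1/5 · 0.066667 = 0.013333; with total 0.055397.
By Bayes' rule, P(jar C | data) = (0.011905) / (0.055397) = 0.2149.

0.215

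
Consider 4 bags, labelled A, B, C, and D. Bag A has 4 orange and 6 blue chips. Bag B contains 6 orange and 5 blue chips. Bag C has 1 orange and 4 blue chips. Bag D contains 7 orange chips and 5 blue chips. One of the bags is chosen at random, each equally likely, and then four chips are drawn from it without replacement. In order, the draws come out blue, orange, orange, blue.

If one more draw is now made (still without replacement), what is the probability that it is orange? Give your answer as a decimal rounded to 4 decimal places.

For each hypothesis, P(data | H) works out to: P(data | bag A) = (6/10)(4/9)(3/8)(5/7) = 0.071429; P(data | bag B) = (5/11)(6/10)(5/9)(4/8) = 0.075758; P(data | bag C) = (4/5)(1/4)(0/3) = 0; P(data | bag D) = (5/12)(7/11)(6/10)(4/9) = 0.070707.
The prior-weighted likelihoods are 1/4 · 0.071429 = 0.017857, 1/4 · 0.075758 = 0.018939, 1/4 · 0 = 0, 1/4 · 0.070707 = 0.017677; summing to 0.054473.
Normalising, the posterior is P(bag A | data) = 0.32781, P(bag B | data) = 0.34768, P(bag C | data) = 0, P(bag D | data) = 0.3245.
Averaging over the posterior, P(orange next | data) = (1/3)(0.32781) + (4/7)(0.34768) + (5/8)(0.3245) = 0.51076.

0.5108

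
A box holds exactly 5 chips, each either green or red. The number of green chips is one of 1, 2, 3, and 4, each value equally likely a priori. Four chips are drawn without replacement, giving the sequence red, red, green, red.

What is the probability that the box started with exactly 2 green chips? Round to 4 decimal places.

Compute the likelihood of the observed sequence for each case: P(data | r = 1) = (4/5)(3/4)(1/3)(2/2) = 1/5; P(data | r = 2) = (3/5)(2/4)(2/3)(1/2) = 1/10; P(data | r = 3) = (2/5)(1/4)(3/3)(0/2) = 0; P(data | r = 4) = (1/5)(0/4) = 0.
Multiplying each by its prior: 1/4 · 1/5 = 1/20, 1/4 · 1/10 = 1/40, 1/4 · 0 = 0, 1/4 · 0 = 0; with total 3/40.
Hence P(r = 2 | data) = (1/40) / (3/40) = 1/3.

0.3333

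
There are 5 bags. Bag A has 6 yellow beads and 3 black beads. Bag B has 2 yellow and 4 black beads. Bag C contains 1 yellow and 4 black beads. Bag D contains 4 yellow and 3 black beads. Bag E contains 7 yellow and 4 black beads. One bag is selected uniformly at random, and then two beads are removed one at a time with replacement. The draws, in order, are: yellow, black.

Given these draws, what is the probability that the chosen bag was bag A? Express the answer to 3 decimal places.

The likelihood of the observed sequence under each hypothesis: P(data | bag A) = (6/9)(3/9) = 0.22222; P(data | bag B) = (2/6)(4/6) = 0.22222; P(data | bag C) = (1/5)(4/5) = 0.16; P(data | bag D) = (4/7)(3/7) = 0.2449; P(data | bag E) = (7/11)(4/11) = 0.2314.
Weighting by the prior gives 1/5 · 0.22222 = 0.044444, 1/5 · 0.22222 = 0.044444, 1/5 · 0.16 = 0.032, 1/5 · 0.2449 = 0.04898, 1/5 · 0.2314 = 0.046281; with total 0.21615.
Hence P(bag A | data) = (0.044444) / (0.21615) = 0.20562.

0.206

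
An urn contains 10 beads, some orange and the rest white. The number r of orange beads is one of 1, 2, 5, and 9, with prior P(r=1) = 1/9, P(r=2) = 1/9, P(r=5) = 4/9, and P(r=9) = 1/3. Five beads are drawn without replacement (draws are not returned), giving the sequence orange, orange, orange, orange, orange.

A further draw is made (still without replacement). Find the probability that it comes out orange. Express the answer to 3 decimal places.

0.792

For each hypothesis, P(data | H) works out to: P(data | r = 1) = (1/10)(0/9) = 0; P(data | r = 2) = (2/10)(1/9)(0/8) = 0; P(data | r = 5) = (5/10)(4/9)(3/8)(2/7)(1/6) = 0.0039683; P(data | r = 9) = (9/10)(8/9)(7/8)(6/7)(5/6) = 0.5.
Weighting by the prior gives 1/9 · 0 = 0, 1/9 · 0 = 0, 4/9 · 0.0039683 = 0.0017637, 1/3 · 0.5 = 0.16667; these sum to 0.16843.
The posterior is then P(r = 1 | data) = 0, P(r = 2 | data) = 0, P(r = 5 | data) = 0.010471, P(r = 9 | data) = 0.98953.
So P(orange next | data) = Σ P(orange next | H) P(H | data) = (0)(0.010471) + (4/5)(0.98953) = 0.79162.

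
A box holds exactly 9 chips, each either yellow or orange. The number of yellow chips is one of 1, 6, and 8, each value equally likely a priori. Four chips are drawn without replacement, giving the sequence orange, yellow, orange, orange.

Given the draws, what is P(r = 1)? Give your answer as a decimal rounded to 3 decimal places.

0.903

The likelihood of the observed sequence under each hypothesis: P(data | r = 1) = (8/9)(1/8)(7/7)(6/6) = 1/9; P(data | r = 6) = (3/9)(6/8)(2/7)(1/6) = 1/84; P(data | r = 8) = (1/9)(8/8)(0/7) = 0.
The prior-weighted likelihoods are 1/3 · 1/9 = 1/27, 1/3 · 1/84 = 1/252, 1/3 · 0 = 0; summing to 31/756.
Therefore the posterior P(r = 1 | data) = (1/27) / (31/756) = 28/31.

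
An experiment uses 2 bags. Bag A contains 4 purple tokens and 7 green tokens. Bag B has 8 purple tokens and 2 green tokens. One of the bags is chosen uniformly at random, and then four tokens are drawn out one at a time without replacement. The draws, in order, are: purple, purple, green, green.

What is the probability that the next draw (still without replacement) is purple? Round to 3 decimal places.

0.471

Compute the likelihood of the observed sequence for each case: P(data | bag A) = (4/11)(3/10)(7/9)(6/8) = 7/110; P(data | bag B) = (8/10)(7/9)(2/8)(1/7) = 1/45.
Weighting by the prior gives 1/2 · 7/110 = 7/220, 1/2 · 1/45 = 1/90; these sum to 17/396.
Dividing through by the total gives posterior P(bag A | data) = 63/85, P(bag B | data) = 22/85.
Averaging over the posterior, P(purple next | data) = (2/7)(63/85) + (1)(22/85) = 8/17.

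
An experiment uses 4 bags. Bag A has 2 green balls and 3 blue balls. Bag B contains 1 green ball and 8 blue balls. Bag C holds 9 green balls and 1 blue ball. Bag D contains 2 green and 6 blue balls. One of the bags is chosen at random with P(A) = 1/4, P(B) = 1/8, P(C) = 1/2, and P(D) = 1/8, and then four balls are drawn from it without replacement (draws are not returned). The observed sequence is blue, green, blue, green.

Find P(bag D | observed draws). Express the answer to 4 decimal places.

0.1515

The likelihood of the observed sequence under each hypothesis: P(data | bag A) = (3/5)(2/4)(2/3)(1/2) = 0.1; P(data | bag B) = (8/9)(1/8)(7/7)(0/6) = 0; P(data | bag C) = (1/10)(9/9)(0/8) = 0; P(data | bag D) = (6/8)(2/7)(5/6)(1/5) = 0.035714.
Multiplying each by its prior: 1/4 · 0.1 = 0.025, 1/8 · 0 = 0, 1/2 · 0 = 0, 1/8 · 0.035714 = 0.0044643; these sum to 0.029464.
By Bayes' rule, P(bag D | data) = (0.0044643) / (0.029464) = 0.15152.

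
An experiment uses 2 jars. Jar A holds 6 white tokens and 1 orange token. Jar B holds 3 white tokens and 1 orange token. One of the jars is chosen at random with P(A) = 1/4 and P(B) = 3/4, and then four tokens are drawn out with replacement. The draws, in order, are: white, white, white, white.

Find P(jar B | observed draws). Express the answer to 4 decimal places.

0.6375

Compute the likelihood of the observed sequence for each case: P(data | jar A) = (6/7)(6/7)(6/7)(6/7) = 0.53978; P(data | jar B) = (3/4)(3/4)(3/4)(3/4) = 0.31641.
Multiplying each by its prior: 1/4 · 0.53978 = 0.13494, 3/4 · 0.31641 = 0.2373; summing to 0.37225.
By Bayes' rule, P(jar B | data) = (0.2373) / (0.37225) = 0.63749.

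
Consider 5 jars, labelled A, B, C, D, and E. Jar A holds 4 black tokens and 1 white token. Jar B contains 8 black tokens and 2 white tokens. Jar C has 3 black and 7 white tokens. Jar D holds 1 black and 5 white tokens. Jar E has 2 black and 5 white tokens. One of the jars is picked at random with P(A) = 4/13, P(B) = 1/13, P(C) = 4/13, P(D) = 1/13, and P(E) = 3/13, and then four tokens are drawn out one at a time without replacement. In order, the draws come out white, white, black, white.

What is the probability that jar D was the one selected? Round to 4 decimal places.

The likelihood of the observed sequence under each hypothesis: P(data | jar A) = (1/5)(0/4) = 0; P(data | jar B) = (2/10)(1/9)(8/8)(0/7) = 0; P(data | jar C) = (7/10)(6/9)(3/8)(5/7) = 1/8; P(data | jar D) = (5/6)(4/5)(1/4)(3/3) = 1/6; P(data | jar E) = (5/7)(4/6)(2/5)(3/4) = 1/7.
Weighting by the prior gives 4/13 · 0 = 0, 1/13 · 0 = 0, 4/13 · 1/8 = 1/26, 1/13 · 1/6 = 1/78, 3/13 · 1/7 = 3/91; with total 23/273.
Therefore the posterior P(jar D | data) = (1/78) / (23/273) = 7/46.

0.1522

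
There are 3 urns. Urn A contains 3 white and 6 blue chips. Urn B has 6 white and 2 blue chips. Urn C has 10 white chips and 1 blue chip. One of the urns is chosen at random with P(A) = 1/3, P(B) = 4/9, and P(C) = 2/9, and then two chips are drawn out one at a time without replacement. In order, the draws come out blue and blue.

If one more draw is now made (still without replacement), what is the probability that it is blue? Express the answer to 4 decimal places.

Under each hypothesis, the probability of the observed sequence is: P(data | urn A) = (6/9)(5/8) = 5/12; P(data | urn B) = (2/8)(1/7) = 1/28; P(data | urn C) = (1/11)(0/10) = 0.
The prior-weighted likelihoods are 1/3 · 5/12 = 5/36, 4/9 · 1/28 = 1/63, 2/9 · 0 = 0; with total 13/84.
Normalising, the posterior is P(urn A | data) = 35/39, P(urn B | data) = 4/39, P(urn C | data) = 0.
Averaging over the posterior, P(blue next | data) = (4/7)(35/39) + (0)(4/39) = 20/39.

0.5128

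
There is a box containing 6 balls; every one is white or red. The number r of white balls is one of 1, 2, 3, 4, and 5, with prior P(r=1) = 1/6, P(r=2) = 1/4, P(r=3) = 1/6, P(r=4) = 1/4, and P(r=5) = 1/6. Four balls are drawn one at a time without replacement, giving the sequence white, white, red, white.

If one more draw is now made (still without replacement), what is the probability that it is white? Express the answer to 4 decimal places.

0.6400

Compute the likelihood of the observed sequence for each case: P(data | r = 1) = (1/6)(0/5) = 0; P(data | r = 2) = (2/6)(1/5)(4/4)(0/3) = 0; P(data | r = 3) = (3/6)(2/5)(3/4)(1/3) = 1/20; P(data | r = 4) = (4/6)(3/5)(2/4)(2/3) = 2/15; P(data | r = 5) = (5/6)(4/5)(1/4)(3/3) = 1/6.
Multiplying each by its prior: 1/6 · 0 = 0, 1/4 · 0 = 0, 1/6 · 1/20 = 1/120, 1/4 · 2/15 = 1/30, 1/6 · 1/6 = 1/36; with total 5/72.
Dividing through by the total gives posterior P(r = 1 | data) = 0, P(r = 2 | data) = 0, P(r = 3 | data) = 3/25, P(r = 4 | data) = 12/25, P(r = 5 | data) = 2/5.
The predictive probability is P(white next | data) = (0)(3/25) + (1/2)(12/25) + (1)(2/5) = 16/25.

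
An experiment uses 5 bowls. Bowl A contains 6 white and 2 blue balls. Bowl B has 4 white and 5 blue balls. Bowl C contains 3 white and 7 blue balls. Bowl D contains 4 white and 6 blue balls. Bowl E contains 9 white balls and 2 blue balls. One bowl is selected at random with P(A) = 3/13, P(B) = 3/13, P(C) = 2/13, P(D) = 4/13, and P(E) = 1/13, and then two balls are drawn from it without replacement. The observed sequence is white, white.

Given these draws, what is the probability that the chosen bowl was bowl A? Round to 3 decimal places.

The likelihood of the observed sequence under each hypothesis: P(data | bowl A) = (6/8)(5/7) = 0.53571; P(data | bowl B) = (4/9)(3/8) = 0.16667; P(data | bowl C) = (3/10)(2/9) = 0.066667; P(data | bowl D) = (4/10)(3/9) = 0.13333; P(data | bowl E) = (9/11)(8/10) = 0.65455.
The prior-weighted likelihoods are 3/13 · 0.53571 = 0.12363, 3/13 · 0.16667 = 0.038462, 2/13 · 0.066667 = 0.010256, 4/13 · 0.13333 = 0.041026, 1/13 · 0.65455 = 0.05035; with total 0.26372.
By Bayes' rule, P(bowl A | data) = (0.12363) / (0.26372) = 0.46878.

0.469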